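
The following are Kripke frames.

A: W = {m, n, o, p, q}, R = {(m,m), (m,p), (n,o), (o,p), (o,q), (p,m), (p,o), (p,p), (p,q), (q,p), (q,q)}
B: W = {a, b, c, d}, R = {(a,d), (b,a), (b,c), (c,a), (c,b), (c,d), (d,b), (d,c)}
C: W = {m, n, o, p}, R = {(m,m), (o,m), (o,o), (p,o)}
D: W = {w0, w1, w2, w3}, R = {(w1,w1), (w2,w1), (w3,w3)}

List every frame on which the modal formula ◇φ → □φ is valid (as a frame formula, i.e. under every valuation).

D

Frame correspondent (Sahlqvist): ∀x ∀y ∀z (Rxy ∧ Rxz → y = z) — i.e. partial functionality.
A: fails — m sees both m and p.
B: fails — b sees both a and c.
C: fails — o sees both m and o.
D: condition met.
Valid on: D.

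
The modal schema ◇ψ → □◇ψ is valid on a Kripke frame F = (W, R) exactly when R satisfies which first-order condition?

Suppose ◇ψ→□◇ψ is valid. Take Rxy, Rxz and set V(ψ)={y}. Then ◇ψ at x, so □◇ψ at x, so ◇ψ at z, so some w with Rzw has ψ; w=y, i.e. Rzy. By symmetry of the argument, Ryz.

the Euclidean property: ∀x ∀y ∀z (Rxy ∧ Rxz → Ryz)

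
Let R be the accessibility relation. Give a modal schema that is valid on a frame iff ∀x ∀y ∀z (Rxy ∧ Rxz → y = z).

◇p → □p

This is partial functionality; the standard corresponding axiom is CD: ◇p → □p.
Suppose ◇p→□p is valid. Take Rxy, Rxz and set V(p)={y}. Then ◇p at x, so □p at x, so p at z, i.e. z=y.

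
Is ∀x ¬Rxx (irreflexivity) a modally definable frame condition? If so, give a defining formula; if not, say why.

Any modally definable frame class is closed under surjective bounded morphisms.
The 2-cycle (worlds w0,w1 with w0→w1→w0) is irreflexive, and the map sending every world to a single reflexive point • is a surjective bounded morphism (forth: every edge maps to (•,•); back: every world has a successor). So any modal formula valid on the 2-cycle is also valid on the reflexive point, which is not irreflexive.
Hence irreflexivity is not modally definable.

No — not modally definable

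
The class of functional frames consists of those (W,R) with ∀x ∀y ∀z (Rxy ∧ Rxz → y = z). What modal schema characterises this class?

A defining formula is ◇p → □p (the CD axiom).
Suppose ◇p→□p is valid. Take Rxy, Rxz and set V(p)={y}. Then ◇p at x, so □p at x, so p at z, i.e. z=y.

◇p → □p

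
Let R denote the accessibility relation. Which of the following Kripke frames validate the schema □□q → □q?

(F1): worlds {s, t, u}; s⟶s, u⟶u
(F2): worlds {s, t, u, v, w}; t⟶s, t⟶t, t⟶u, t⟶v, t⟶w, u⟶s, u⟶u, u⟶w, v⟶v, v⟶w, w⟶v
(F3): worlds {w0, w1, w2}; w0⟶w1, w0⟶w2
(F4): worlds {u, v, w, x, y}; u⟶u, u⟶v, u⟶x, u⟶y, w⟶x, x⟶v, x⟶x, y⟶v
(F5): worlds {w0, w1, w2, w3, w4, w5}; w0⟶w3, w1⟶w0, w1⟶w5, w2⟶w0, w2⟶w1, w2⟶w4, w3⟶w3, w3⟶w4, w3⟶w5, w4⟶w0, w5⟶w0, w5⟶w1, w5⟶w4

Frame correspondent (Sahlqvist): ∀x ∀y (Rxy → ∃z (Rxz ∧ Rzy)) — i.e. density.
(F1): satisfies the condition.
(F2): satisfies the condition.
(F3): fails — Rw0w1 but no z with Rw0z and Rzw1.
(F4): fails — Ryv but no z with Ryz and Rzv.
(F5): fails — Rw1w5 but no z with Rw1z and Rzw5.
Valid on: (F1), (F2).

(F1), (F2)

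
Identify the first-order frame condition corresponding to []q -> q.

reflexivity

Suppose □q→q is valid. At any x set V(q)={w : Rxw}. Then □q holds at x, so q holds at x, i.e. Rxx.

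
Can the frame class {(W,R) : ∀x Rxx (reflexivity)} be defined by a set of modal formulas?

The condition is reflexivity. A defining modal formula is □r → r.
Suppose □r→r is valid. At any x set V(r)={w : Rxw}. Then □r holds at x, so r holds at x, i.e. Rxx.

Yes, by □r → r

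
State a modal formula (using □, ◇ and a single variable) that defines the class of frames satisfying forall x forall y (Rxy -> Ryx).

This is symmetry; the standard corresponding axiom is B: ψ → □◇ψ.

ψ → □◇ψ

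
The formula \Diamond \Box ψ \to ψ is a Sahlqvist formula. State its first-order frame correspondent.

Equivalently (dual form): ψ → □◇ψ.
Suppose ψ→□◇ψ is valid. Take Rxy and set V(ψ)={x}. Then ψ at x, so □◇ψ at x, so ◇ψ at y, so some z with Ryz has ψ; z=x, i.e. Ryx.

symmetry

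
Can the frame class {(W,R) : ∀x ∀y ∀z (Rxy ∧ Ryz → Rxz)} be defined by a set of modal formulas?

The condition is transitivity. A defining modal formula is □p → □□p.
Suppose □p→□□p is valid. Take Rxy, Ryz and set V(p)={w : Rxw}. Then □p at x, so □□p at x, so □p at y, so p at z, i.e. Rxz.

Yes, by □p → □□p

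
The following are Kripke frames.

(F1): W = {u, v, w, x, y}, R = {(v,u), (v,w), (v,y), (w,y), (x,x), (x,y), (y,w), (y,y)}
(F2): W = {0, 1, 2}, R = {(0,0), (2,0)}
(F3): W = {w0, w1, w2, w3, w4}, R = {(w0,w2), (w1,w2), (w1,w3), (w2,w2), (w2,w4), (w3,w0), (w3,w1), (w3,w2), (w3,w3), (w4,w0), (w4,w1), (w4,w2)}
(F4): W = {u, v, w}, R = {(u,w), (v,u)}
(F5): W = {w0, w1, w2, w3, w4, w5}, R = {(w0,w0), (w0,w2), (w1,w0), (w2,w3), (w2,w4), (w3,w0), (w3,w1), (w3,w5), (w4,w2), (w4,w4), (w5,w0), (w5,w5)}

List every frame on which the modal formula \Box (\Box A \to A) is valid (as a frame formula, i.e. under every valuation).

(F2)

Frame correspondent (Sahlqvist): \forall x \forall y (Rxy \to Ryy) — i.e. shift-reflexivity.
(F1): fails — Rvw but not Rww.
(F2): condition met.
(F3): fails — Rw2w4 but not Rw4w4.
(F4): fails — Rvu but not Ruu.
(F5): fails — Rw3w1 but not Rw1w1.
Valid on: (F2).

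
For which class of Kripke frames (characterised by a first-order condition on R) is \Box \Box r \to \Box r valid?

density

Suppose □□r→□r is valid. Take Rxy and set V(r)={w : xR²w}. Then □□r at x, so □r at x, so r at y, i.e. ∃z(Rxz∧Rzy).
Conversely, any frame satisfying \forall x \forall y (Rxy \to \exists z (Rxz \wedge Rzy)) validates the schema.
Frame condition: \forall x \forall y (Rxy \to \exists z (Rxz \wedge Rzy)).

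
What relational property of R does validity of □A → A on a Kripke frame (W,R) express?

This schema is the T axiom.
Its frame correspondent is reflexivity — ∀x Rxx.

reflexivity: ∀x Rxx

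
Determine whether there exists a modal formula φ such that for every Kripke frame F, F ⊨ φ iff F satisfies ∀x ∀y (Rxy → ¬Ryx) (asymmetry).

Any modally definable frame class is closed under surjective bounded morphisms.
The 4-cycle (worlds 0,1,2,3 with 0→1→2→3→0) is asymmetric. Mapping every world to a single reflexive point • is a surjective bounded morphism, and the reflexive point is not asymmetric (R•• but asymmetry requires ¬R••).
So no modal formula (or set of formulas) defines exactly the asymmetric frames.

Not definable by any modal formula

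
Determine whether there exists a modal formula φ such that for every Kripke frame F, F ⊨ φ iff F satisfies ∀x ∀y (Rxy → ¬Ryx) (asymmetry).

Not modally definable

Any modally definable frame class is closed under surjective bounded morphisms.
The 4-cycle (worlds w0,w1,w2,w3 with w0→w1→w2→w3→w0) is asymmetric. Mapping every world to a single reflexive point • is a surjective bounded morphism, and the reflexive point is not asymmetric (R•• but asymmetry requires ¬R••).
So the class is not modally definable.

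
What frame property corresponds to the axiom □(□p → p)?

shift-reflexivity: ∀x ∀y (Rxy → Ryy)

This schema is the T□ axiom.
Its frame correspondent is shift-reflexivity — ∀x ∀y (Rxy → Ryy).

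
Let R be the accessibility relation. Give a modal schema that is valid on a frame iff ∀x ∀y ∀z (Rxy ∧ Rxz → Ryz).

A defining formula is ◇p → □◇p (the 5 axiom).

◇p → □◇p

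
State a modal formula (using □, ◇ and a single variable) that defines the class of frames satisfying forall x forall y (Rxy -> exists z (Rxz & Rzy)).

A defining formula is □□q → □q (the C4 axiom).

□□q → □q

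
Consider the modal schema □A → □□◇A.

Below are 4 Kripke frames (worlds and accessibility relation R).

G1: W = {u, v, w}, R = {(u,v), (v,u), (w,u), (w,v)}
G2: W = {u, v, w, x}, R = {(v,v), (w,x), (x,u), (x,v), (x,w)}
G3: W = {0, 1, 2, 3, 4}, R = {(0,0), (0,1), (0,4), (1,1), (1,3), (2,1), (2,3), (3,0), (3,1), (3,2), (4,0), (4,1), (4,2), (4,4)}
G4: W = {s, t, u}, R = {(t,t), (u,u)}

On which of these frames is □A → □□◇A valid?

The schema corresponds to a generalized confluence (Geach) condition: ∀x ∀z (xR²z → ∃w (xRw ∧ zRw)).
G1: satisfies the condition.
G2: fails — wR²u but no t with wRt and uRt.
G3: satisfies the condition.
G4: satisfies the condition.

G1, G3, G4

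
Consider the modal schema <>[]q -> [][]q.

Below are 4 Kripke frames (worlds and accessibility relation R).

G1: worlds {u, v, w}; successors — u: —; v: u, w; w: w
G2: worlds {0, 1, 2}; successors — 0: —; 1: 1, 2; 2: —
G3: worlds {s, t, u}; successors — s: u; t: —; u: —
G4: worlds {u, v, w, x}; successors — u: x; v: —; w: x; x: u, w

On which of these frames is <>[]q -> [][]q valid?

The schema corresponds to a generalized confluence (Geach) condition: forall x forall y forall z ((xRy & x R^2 z) -> exists w (yRw & z = w)).
G1: fails — vRu, vR²w but no t with uRt and w=t.
G2: fails — 1R2, 1R²1 but no w with 2Rw and 1=w.
G3: holds.
G4: holds.

G3, G4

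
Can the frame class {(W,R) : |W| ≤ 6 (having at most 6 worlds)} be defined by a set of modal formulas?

No — not modally definable

If a class were modally definable it would be closed under disjoint unions (Goldblatt–Thomason).
Any modal formula valid on each of 7 disjoint one-world frames is valid on their disjoint union (validity is preserved under disjoint unions). Each one-world frame has |W|=1≤6, but the union has |W|=7.
So no modal formula (or set of formulas) defines exactly the |W|≤6 frames.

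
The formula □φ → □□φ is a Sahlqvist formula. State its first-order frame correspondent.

Suppose □φ→□□φ is valid. Take Rxy, Ryz and set V(φ)={w : Rxw}. Then □φ at x, so □□φ at x, so □φ at y, so φ at z, i.e. Rxz.
Conversely, on a frame with transitivity the schema holds at every world under every valuation.
Frame condition: ∀x ∀y ∀z (Rxy ∧ Ryz → Rxz).

transitivity: ∀x ∀y ∀z (Rxy ∧ Ryz → Rxz)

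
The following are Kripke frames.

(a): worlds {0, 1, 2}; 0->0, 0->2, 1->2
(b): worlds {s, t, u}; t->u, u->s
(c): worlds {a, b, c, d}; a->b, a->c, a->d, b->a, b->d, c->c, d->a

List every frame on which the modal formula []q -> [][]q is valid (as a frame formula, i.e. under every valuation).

This is the axiom for transitivity; its first-order frame correspondent is forall x forall y forall z (Rxy & Ryz -> Rxz).
(a): condition met.
(b): fails — Rtu and Rus but not Rts.
(c): fails — Rab and Rba but not Raa.

(a)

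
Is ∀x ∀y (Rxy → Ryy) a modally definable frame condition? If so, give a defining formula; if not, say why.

Definable; □(□q → q) defines it

Yes: it is shift-reflexivity, defined by the T□ schema □(□q → q).
Suppose □(□q→q) is valid. Take Rxy and set V(q)={w : Ryw}. Then at y, □q holds; since □(□q→q) at x, □q→q at y, so q at y, i.e. Ryy.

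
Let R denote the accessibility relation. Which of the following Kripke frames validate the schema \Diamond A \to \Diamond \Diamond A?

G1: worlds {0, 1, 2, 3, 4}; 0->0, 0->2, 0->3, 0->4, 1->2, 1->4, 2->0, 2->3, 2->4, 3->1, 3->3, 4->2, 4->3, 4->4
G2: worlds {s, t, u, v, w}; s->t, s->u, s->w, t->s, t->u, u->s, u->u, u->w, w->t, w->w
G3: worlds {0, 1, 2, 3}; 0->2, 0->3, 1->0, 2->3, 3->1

G1, G2

The schema corresponds to a generalized confluence (Geach) condition: \forall x \forall y (xRy \to \exists w (y = w \wedge x R^2 w)).
G1: condition met.
G2: condition met.
G3: fails — 0R2 but no w with 2=w and 0R²w.
Valid on: G1, G2.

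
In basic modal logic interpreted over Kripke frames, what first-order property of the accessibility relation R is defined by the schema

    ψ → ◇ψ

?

reflexivity

Replacing ψ by ¬ψ and contraposing gives the equivalent schema □ψ → ψ.
Suppose □ψ→ψ is valid. At any x set V(ψ)={w : Rxw}. Then □ψ holds at x, so ψ holds at x, i.e. Rxx.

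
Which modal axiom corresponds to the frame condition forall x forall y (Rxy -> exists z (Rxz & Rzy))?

□□r → □r

This is density; the standard corresponding axiom is C4: □□r → □r.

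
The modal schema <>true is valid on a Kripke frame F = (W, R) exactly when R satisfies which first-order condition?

Seriality

◇⊤ holds at w iff w has a successor, so frame-validity of ◇⊤ is exactly seriality. Equivalently via □p → ◇p:
Suppose □p→◇p is valid. At any x set V(p)=W. Then □p at x, so ◇p at x, so x has a successor.
Conversely, any frame satisfying forall x exists y Rxy validates the schema.
So the correspondent is seriality.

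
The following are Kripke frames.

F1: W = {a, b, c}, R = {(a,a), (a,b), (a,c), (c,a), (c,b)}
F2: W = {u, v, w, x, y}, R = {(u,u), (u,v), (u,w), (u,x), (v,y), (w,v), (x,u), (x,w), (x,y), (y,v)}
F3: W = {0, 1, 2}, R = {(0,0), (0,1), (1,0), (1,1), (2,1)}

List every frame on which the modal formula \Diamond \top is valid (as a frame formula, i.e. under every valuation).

Frame correspondent (Sahlqvist): \forall x \exists y Rxy — i.e. seriality.
F1: fails — world b has no successor.
F2: satisfies the condition.
F3: satisfies the condition.

F2, F3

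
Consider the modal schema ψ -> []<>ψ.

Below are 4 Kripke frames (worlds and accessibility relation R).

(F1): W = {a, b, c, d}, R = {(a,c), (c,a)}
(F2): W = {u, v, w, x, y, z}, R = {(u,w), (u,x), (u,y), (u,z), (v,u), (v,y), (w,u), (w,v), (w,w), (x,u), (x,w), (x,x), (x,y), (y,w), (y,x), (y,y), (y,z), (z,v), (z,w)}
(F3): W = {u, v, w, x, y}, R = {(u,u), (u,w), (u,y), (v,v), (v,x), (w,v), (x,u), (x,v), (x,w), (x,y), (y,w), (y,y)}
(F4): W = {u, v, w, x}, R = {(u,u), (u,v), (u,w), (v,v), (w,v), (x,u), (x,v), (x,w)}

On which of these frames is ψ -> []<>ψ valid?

(F1)

The schema corresponds to symmetry: forall x forall y (Rxy -> Ryx).
(F1): satisfies the condition.
(F2): fails — Ruy but not Ryu.
(F3): fails — Rxw but not Rwx.
(F4): fails — Ruv but not Rvu.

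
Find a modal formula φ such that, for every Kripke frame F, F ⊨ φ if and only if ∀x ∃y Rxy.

□q → ◇q

This is seriality; the standard corresponding axiom is D: □q → ◇q.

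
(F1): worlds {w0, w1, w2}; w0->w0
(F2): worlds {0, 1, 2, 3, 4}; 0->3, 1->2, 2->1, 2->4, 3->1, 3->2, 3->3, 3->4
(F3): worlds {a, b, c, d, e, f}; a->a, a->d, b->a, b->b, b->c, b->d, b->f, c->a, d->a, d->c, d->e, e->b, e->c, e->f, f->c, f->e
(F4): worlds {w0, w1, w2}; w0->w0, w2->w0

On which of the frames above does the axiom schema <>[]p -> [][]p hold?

(F1), (F4)

Frame correspondent (Sahlqvist): forall x forall y forall z ((xRy & x R^2 z) -> exists w (yRw & z = w)) — i.e. a generalized confluence (Geach) condition.
(F1): ✓.
(F2): fails — 2R4, 2R²2 but no w with 4Rw and 2=w.
(F3): fails — aRa, aR²c but no w with aRw and c=w.
(F4): ✓.
Valid on: (F1), (F4).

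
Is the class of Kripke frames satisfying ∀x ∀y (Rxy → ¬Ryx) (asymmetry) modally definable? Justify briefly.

Modal frame validity is preserved under surjective bounded morphisms.
The 5-cycle (worlds 0,1,2,3,4 with 0→1→2→3→4→0) is asymmetric. Mapping every world to a single reflexive point • is a surjective bounded morphism, and the reflexive point is not asymmetric (R•• but asymmetry requires ¬R••).
So the class is not modally definable.

Not definable by any modal formula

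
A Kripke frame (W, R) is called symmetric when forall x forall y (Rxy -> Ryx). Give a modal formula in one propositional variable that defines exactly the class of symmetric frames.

This is symmetry; the standard corresponding axiom is B: ψ → □◇ψ.
Suppose ψ→□◇ψ is valid. Take Rxy and set V(ψ)={x}. Then ψ at x, so □◇ψ at x, so ◇ψ at y, so some z with Ryz has ψ; z=x, i.e. Ryx.

ψ → □◇ψ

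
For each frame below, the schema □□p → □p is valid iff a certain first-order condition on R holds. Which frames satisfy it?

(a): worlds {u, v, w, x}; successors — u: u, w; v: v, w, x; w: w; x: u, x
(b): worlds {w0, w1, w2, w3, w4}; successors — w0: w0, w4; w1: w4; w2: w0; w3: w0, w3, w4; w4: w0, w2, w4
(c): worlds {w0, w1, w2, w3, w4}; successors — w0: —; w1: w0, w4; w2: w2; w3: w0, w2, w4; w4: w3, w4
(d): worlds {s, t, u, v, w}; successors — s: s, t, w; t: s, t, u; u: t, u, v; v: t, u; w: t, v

(a), (b)

This is the axiom for density; its first-order frame correspondent is ∀x ∀y (Rxy → ∃z (Rxz ∧ Rzy)).
(a): ✓.
(b): ✓.
(c): fails — Rw1w0 but no z with Rw1z and Rzw0.
(d): fails — Rwv but no z with Rwz and Rzv.
Valid on: (a), (b).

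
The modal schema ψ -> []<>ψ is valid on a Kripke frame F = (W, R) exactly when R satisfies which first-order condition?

Suppose ψ→□◇ψ is valid. Take Rxy and set V(ψ)={x}. Then ψ at x, so □◇ψ at x, so ◇ψ at y, so some z with Ryz has ψ; z=x, i.e. Ryx.

symmetry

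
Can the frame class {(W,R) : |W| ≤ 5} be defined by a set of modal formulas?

No

If a class were modally definable it would be closed under disjoint unions (Goldblatt–Thomason).
Any modal formula valid on each of 6 disjoint one-world frames is valid on their disjoint union (validity is preserved under disjoint unions). Each one-world frame has |W|=1≤5, but the union has |W|=6.
So no modal formula (or set of formulas) defines exactly the |W|≤5 frames.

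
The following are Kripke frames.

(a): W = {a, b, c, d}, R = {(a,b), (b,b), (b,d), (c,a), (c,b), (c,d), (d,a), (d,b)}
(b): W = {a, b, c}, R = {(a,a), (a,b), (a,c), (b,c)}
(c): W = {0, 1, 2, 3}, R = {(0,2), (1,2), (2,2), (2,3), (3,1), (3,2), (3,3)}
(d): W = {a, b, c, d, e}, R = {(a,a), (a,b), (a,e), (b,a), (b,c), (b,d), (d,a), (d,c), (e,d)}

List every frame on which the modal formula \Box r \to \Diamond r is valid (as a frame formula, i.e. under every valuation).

This is the axiom for seriality; its first-order frame correspondent is \forall x \exists y Rxy.
(a): satisfies the condition.
(b): fails — world c has no successor.
(c): satisfies the condition.
(d): fails — world c has no successor.

(a), (c)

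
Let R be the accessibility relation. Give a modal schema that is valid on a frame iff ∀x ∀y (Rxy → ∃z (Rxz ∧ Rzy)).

The condition is density. The C4 schema □□p → □p defines it.
Suppose □□p→□p is valid. Take Rxy and set V(p)={w : xR²w}. Then □□p at x, so □p at x, so p at y, i.e. ∃z(Rxz∧Rzy).

□□p → □p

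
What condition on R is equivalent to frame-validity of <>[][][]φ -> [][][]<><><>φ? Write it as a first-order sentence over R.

forall x forall y forall z ((xRy & x R^3 z) -> exists w (y R^3 w & z R^3 w))

This is a Sahlqvist (Geach-type) schema ◇^1□^3φ → □^3◇^3φ.
Minimal-valuation argument: fix x; take any y with xR^1y and any z with xR^3z. Set V(φ) to the set of worlds R-reachable from y in exactly 3 steps. Then □^3φ holds at y, so the antecedent holds at x; validity forces ◇^3φ at z, giving a w with zR^3w and yR^3w.
First-order correspondent: forall x forall y forall z ((xRy & x R^3 z) -> exists w (y R^3 w & z R^3 w)).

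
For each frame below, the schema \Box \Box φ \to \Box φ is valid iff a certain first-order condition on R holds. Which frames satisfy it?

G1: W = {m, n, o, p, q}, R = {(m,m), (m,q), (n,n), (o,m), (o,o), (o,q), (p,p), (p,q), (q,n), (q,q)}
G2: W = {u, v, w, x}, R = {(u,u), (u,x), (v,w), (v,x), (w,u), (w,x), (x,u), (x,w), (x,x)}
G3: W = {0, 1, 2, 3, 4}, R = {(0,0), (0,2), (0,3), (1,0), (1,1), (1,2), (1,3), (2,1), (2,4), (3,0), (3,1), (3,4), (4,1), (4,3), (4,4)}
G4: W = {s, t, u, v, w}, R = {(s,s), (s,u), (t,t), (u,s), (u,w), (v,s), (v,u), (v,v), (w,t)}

G1, G2, G3

The schema corresponds to density: \forall x \forall y (Rxy \to \exists z (Rxz \wedge Rzy)).
G1: satisfies the condition.
G2: satisfies the condition.
G3: satisfies the condition.
G4: fails — Ruw but no z with Ruz and Rzw.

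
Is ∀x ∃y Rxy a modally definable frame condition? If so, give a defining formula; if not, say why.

Yes — defined by □r → ◇r

This is a Sahlqvist condition; the D axiom □r → ◇r defines it.
Suppose □r→◇r is valid. At any x set V(r)=W. Then □r at x, so ◇r at x, so x has a successor.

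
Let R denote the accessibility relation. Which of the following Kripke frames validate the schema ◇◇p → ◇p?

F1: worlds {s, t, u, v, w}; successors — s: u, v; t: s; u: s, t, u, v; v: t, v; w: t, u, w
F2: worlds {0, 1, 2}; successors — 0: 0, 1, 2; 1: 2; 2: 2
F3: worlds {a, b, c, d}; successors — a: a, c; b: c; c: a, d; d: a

Frame correspondent (Sahlqvist): ∀x ∀y ∀z (Rxy ∧ Ryz → Rxz) — i.e. transitivity.
F1: fails — Rwt and Rts but not Rws.
F2: holds.
F3: fails — Rbc and Rcd but not Rbd.

F2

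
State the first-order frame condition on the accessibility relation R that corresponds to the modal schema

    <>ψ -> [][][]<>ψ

This is a Sahlqvist (Geach-type) schema ◇^1□^0ψ → □^3◇^1ψ.
Minimal-valuation argument: fix x; take any y with xR^1y and any z with xR^3z. Set V(ψ) to the set of worlds R-reachable from y in exactly 0 steps. Then □^0ψ holds at y, so the antecedent holds at x; validity forces ◇^1ψ at z, giving a w with zR^1w and yR^0w.
First-order correspondent: forall x forall y forall z ((xRy & x R^3 z) -> exists w (y = w & zRw)).

forall x forall y forall z ((xRy & x R^3 z) -> exists w (y = w & zRw))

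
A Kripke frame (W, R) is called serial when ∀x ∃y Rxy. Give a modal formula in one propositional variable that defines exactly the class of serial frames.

□s → ◇s

A defining formula is □s → ◇s (the D axiom).
Suppose □s→◇s is valid. At any x set V(s)=W. Then □s at x, so ◇s at x, so x has a successor.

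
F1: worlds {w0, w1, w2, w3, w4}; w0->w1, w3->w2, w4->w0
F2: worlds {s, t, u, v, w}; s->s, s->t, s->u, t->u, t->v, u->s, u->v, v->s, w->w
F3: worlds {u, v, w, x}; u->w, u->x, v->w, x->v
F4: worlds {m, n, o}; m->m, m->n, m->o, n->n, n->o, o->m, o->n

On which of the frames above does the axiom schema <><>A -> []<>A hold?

F1

The schema corresponds to a generalized confluence (Geach) condition: forall x forall y forall z ((x R^2 y & xRz) -> exists w (y = w & zRw)).
F1: ✓.
F2: fails — sR²s, sRt but no w* with s=w* and tRw*.
F3: fails — uR²v, uRw but no t with v=t and wRt.
F4: fails — mR²m, mRn but no w with m=w and nRw.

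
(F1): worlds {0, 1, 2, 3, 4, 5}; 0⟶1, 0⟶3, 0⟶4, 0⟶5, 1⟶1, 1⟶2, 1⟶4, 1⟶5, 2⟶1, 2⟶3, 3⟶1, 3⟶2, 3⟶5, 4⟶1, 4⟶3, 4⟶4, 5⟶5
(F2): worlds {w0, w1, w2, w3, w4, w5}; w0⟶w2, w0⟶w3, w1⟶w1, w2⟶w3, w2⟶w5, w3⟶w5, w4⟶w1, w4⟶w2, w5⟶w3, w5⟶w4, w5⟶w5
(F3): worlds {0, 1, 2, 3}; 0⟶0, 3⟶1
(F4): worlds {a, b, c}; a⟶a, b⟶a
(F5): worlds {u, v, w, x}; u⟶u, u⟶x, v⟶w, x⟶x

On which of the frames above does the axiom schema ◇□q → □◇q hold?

This is the axiom for convergence; its first-order frame correspondent is ∀x ∀y ∀z (Rxy ∧ Rxz → ∃w (Ryw ∧ Rzw)).
(F1): fails — R04 and R05 but 4 and 5 have no common successor.
(F2): fails — Rw4w1 and Rw4w2 but w1 and w2 have no common successor.
(F3): fails — R31 and R31 but 1 and 1 have no common successor.
(F4): satisfies the condition.
(F5): fails — Rvw and Rvw but w and w have no common successor.

(F4)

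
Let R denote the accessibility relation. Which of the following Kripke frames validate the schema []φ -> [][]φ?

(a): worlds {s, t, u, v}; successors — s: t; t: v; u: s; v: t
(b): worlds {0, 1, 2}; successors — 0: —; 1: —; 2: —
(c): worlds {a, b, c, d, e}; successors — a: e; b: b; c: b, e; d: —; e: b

(b)

The schema corresponds to transitivity: forall x forall y forall z (Rxy & Ryz -> Rxz).
(a): fails — Rus and Rst but not Rut.
(b): condition met.
(c): fails — Rae and Reb but not Rab.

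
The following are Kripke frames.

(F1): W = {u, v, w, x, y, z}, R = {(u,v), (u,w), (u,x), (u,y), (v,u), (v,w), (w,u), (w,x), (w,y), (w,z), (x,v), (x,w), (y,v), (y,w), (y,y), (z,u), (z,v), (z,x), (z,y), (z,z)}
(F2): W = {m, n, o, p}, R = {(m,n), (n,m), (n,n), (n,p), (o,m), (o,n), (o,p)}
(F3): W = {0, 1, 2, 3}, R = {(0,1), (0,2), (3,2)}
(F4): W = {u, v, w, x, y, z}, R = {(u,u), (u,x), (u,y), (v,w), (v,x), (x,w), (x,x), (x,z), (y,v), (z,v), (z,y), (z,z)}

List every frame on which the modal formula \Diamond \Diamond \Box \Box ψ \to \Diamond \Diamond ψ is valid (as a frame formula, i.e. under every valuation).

Frame correspondent (Sahlqvist): \forall x \forall y (x R^2 y \to \exists w (y R^2 w \wedge x R^2 w)) — i.e. a generalized confluence (Geach) condition.
(F1): condition met.
(F2): fails — mR²p but no w with pR²w and mR²w.
(F3): condition met.
(F4): fails — uR²w but no t with wR²t and uR²t.
Valid on: (F1), (F3).

(F1), (F3)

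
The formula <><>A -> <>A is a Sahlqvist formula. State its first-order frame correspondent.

Replacing A by ¬A and contraposing gives the equivalent schema □A → □□A.
Suppose □A→□□A is valid. Take Rxy, Ryz and set V(A)={w : Rxw}. Then □A at x, so □□A at x, so □A at y, so A at z, i.e. Rxz.

Transitivity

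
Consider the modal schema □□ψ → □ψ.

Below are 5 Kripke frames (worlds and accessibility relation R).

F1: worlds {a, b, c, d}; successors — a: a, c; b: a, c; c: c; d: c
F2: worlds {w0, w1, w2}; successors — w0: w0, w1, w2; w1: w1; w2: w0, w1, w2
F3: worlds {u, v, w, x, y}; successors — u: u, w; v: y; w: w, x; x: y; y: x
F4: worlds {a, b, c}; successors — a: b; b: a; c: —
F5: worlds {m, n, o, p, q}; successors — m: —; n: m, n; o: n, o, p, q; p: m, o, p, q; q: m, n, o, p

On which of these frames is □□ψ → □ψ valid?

F1, F2, F5

The schema corresponds to density: ∀x ∀y (Rxy → ∃z (Rxz ∧ Rzy)).
F1: condition met.
F2: condition met.
F3: fails — Ryx but no z with Ryz and Rzx.
F4: fails — Rab but no z with Raz and Rzb.
F5: condition met.
Valid on: F1, F2, F5.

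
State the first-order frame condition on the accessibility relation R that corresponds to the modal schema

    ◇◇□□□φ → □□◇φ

This is a Sahlqvist (Geach-type) schema ◇^2□^3φ → □^2◇^1φ.
First-order correspondent: ∀x ∀y ∀z ((xR²y ∧ xR²z) → ∃w (yR³w ∧ zRw)).

∀x ∀y ∀z ((xR²y ∧ xR²z) → ∃w (yR³w ∧ zRw))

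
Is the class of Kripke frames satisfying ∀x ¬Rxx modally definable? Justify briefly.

If a class were modally definable it would be closed under surjective bounded morphisms (Goldblatt–Thomason).
The 2-cycle (worlds w0,w1 with w0→w1→w0) is irreflexive, and the map sending every world to a single reflexive point • is a surjective bounded morphism (forth: every edge maps to (•,•); back: every world has a successor). So any modal formula valid on the 2-cycle is also valid on the reflexive point, which is not irreflexive.
Hence irreflexivity is not modally definable.

No — not modally definable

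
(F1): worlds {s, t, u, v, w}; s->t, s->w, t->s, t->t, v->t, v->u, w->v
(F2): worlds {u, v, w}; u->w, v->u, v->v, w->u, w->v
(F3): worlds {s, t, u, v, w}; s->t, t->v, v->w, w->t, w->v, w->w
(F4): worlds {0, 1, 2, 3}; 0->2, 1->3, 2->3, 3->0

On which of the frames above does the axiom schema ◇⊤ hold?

This is the axiom for seriality; its first-order frame correspondent is ∀x ∃y Rxy.
(F1): fails — world u has no successor.
(F2): condition met.
(F3): fails — world u has no successor.
(F4): condition met.
Valid on: (F2), (F4).

(F2), (F4)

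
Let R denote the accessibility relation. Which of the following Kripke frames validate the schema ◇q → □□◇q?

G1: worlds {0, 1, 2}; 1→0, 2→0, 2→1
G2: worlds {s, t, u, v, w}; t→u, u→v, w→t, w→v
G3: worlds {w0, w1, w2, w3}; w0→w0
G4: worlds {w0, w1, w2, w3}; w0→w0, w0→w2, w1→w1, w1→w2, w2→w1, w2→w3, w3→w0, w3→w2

G3

This is the axiom for a generalized confluence (Geach) condition; its first-order frame correspondent is ∀x ∀y ∀z ((xRy ∧ xR²z) → ∃w (y = w ∧ zRw)).
G1: fails — 2R0, 2R²0 but no w with 0=w and 0Rw.
G2: fails — tRu, tR²v but no w* with u=w* and vRw*.
G3: holds.
G4: fails — w0Rw0, w0R²w1 but no w with w0=w and w1Rw.
Valid on: G3.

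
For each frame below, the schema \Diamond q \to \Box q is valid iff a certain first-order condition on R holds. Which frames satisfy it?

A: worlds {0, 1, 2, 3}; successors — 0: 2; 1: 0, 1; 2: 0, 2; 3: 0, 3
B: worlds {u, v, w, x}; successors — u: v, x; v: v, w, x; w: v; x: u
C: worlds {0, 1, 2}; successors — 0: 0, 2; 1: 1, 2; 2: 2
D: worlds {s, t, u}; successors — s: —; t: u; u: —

D

The schema corresponds to partial functionality: \forall x \forall y \forall z (Rxy \wedge Rxz \to y = z).
A: fails — 1 sees both 0 and 1.
B: fails — u sees both v and x.
C: fails — 0 sees both 0 and 2.
D: satisfies the condition.
Valid on: D.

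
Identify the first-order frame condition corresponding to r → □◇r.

Suppose r→□◇r is valid. Take Rxy and set V(r)={x}. Then r at x, so □◇r at x, so ◇r at y, so some z with Ryz has r; z=x, i.e. Ryx.
Conversely, on a frame with symmetry the schema holds at every world under every valuation.
So the correspondent is symmetry.

Symmetry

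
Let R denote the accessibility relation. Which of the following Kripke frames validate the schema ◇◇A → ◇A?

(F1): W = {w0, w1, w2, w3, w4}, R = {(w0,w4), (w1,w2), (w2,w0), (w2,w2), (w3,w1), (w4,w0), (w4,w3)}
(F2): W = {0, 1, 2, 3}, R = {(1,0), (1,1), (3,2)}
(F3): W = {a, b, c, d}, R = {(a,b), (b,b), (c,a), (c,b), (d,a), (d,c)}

(F2)

This is the axiom for transitivity; its first-order frame correspondent is ∀x ∀y ∀z (Rxy ∧ Ryz → Rxz).
(F1): fails — Rw1w2 and Rw2w0 but not Rw1w0.
(F2): holds.
(F3): fails — Rdc and Rcb but not Rdb.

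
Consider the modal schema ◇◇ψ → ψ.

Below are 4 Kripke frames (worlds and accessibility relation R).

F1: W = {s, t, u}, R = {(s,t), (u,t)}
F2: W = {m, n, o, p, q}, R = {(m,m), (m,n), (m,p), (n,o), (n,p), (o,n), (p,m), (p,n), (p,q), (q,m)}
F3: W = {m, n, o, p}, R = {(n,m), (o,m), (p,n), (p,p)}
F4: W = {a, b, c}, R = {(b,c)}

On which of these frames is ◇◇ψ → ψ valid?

F1, F4

Frame correspondent (Sahlqvist): ∀x ∀y (xR²y → ∃w (y = w ∧ x = w)) — i.e. a generalized confluence (Geach) condition.
F1: ✓.
F2: fails — mR²n but n ≠ m.
F3: fails — pR²m but m ≠ p.
F4: ✓.
Valid on: F1, F4.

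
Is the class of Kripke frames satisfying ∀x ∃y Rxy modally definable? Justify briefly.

Yes: it is seriality, defined by the D schema □q → ◇q.
Suppose □q→◇q is valid. At any x set V(q)=W. Then □q at x, so ◇q at x, so x has a successor.

Definable; □q → ◇q defines it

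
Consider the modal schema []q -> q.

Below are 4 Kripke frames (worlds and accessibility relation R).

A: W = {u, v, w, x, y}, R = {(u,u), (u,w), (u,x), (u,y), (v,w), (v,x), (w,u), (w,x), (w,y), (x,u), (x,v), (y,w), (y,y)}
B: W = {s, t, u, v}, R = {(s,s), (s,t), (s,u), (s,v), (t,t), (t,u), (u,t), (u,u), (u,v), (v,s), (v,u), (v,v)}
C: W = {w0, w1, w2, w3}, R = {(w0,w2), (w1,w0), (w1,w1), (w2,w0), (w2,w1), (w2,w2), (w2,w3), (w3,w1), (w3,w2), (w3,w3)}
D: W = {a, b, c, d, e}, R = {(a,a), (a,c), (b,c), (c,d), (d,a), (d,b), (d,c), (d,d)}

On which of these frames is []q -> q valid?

The schema corresponds to reflexivity: forall x Rxx.
A: fails — world v does not see itself.
B: satisfies the condition.
C: fails — world w0 does not see itself.
D: fails — world b does not see itself.

B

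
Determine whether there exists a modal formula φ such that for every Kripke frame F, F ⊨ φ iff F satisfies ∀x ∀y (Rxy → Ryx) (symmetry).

Yes, by r → □◇r

This is a Sahlqvist condition; the B axiom r → □◇r defines it.
Suppose r→□◇r is valid. Take Rxy and set V(r)={x}. Then r at x, so □◇r at x, so ◇r at y, so some z with Ryz has r; z=x, i.e. Ryx.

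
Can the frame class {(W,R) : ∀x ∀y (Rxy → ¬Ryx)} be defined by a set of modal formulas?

If a class were modally definable it would be closed under surjective bounded morphisms (Goldblatt–Thomason).
The 3-cycle (worlds s,t,u with s→t→u→s) is asymmetric. Mapping every world to a single reflexive point • is a surjective bounded morphism, and the reflexive point is not asymmetric (R•• but asymmetry requires ¬R••).
So the class is not modally definable.

Not modally definable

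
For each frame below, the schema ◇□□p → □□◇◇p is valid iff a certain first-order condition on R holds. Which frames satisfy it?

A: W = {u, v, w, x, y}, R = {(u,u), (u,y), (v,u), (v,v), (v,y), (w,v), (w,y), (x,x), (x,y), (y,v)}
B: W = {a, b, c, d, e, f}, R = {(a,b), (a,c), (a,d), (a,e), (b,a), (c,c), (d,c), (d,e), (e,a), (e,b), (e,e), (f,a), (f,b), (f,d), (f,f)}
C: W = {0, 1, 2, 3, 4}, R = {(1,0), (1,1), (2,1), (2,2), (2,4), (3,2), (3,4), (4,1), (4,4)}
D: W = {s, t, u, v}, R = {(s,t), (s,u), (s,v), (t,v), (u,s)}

A, B

Frame correspondent (Sahlqvist): ∀x ∀y ∀z ((xRy ∧ xR²z) → ∃w (yR²w ∧ zR²w)) — i.e. a generalized confluence (Geach) condition.
A: ✓.
B: ✓.
C: fails — 1R0, 1R²0 but no w with 0R²w and 0R²w.
D: fails — sRt, sR²s but no w with tR²w and sR²w.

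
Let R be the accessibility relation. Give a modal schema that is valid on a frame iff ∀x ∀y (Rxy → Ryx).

This is symmetry; the standard corresponding axiom is B: s → □◇s.
Suppose s→□◇s is valid. Take Rxy and set V(s)={x}. Then s at x, so □◇s at x, so ◇s at y, so some z with Ryz has s; z=x, i.e. Ryx.

s → □◇s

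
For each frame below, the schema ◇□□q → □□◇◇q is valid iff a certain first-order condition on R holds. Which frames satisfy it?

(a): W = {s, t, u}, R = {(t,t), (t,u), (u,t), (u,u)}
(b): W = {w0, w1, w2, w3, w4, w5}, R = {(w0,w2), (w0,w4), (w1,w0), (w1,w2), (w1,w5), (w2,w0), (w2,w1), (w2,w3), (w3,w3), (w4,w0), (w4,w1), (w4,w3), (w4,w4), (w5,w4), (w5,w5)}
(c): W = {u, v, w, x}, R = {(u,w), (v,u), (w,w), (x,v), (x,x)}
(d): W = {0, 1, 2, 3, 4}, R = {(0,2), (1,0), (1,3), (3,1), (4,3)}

The schema corresponds to a generalized confluence (Geach) condition: ∀x ∀y ∀z ((xRy ∧ xR²z) → ∃w (yR²w ∧ zR²w)).
(a): ✓.
(b): ✓.
(c): fails — xRv, xR²x but no t with vR²t and xR²t.
(d): fails — 1R0, 1R²1 but no w with 0R²w and 1R²w.

(a), (b)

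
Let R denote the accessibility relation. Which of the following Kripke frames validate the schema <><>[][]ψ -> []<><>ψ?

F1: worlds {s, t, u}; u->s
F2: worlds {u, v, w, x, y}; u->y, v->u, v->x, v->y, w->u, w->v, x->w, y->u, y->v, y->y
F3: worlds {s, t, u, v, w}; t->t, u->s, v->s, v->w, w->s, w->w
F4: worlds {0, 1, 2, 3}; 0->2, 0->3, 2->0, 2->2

The schema corresponds to a generalized confluence (Geach) condition: forall x forall y forall z ((x R^2 y & xRz) -> exists w (y R^2 w & z R^2 w)).
F1: condition met.
F2: condition met.
F3: fails — vR²s, vRs but no w* with sR²w* and sR²w*.
F4: fails — 0R²0, 0R3 but no w with 0R²w and 3R²w.
Valid on: F1, F2.

F1, F2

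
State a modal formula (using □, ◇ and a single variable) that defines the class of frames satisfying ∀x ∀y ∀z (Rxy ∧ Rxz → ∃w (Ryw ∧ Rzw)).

This is convergence; the standard corresponding axiom is .2: ◇□ψ → □◇ψ.

◇□ψ → □◇ψ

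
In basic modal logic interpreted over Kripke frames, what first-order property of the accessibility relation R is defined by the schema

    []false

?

Emptiness of R

□⊥ is valid iff no world has any successor (otherwise □⊥ fails at any world with one).
Conversely, on a frame with emptiness of R the schema holds at every world under every valuation.
Frame condition: forall x forall y ~Rxy.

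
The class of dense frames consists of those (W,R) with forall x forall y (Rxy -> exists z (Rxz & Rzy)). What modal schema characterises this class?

□□q → □q

A defining formula is □□q → □q (the C4 axiom).
Suppose □□q→□q is valid. Take Rxy and set V(q)={w : xR²w}. Then □□q at x, so □q at x, so q at y, i.e. ∃z(Rxz∧Rzy).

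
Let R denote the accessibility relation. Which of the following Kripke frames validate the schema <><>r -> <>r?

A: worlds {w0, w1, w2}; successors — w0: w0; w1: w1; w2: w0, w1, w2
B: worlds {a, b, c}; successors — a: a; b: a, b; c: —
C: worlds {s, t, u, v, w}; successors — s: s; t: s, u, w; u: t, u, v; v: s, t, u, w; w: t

A, B

The schema corresponds to transitivity: forall x forall y forall z (Rxy & Ryz -> Rxz).
A: satisfies the condition.
B: satisfies the condition.
C: fails — Ruv and Rvw but not Ruw.
Valid on: A, B.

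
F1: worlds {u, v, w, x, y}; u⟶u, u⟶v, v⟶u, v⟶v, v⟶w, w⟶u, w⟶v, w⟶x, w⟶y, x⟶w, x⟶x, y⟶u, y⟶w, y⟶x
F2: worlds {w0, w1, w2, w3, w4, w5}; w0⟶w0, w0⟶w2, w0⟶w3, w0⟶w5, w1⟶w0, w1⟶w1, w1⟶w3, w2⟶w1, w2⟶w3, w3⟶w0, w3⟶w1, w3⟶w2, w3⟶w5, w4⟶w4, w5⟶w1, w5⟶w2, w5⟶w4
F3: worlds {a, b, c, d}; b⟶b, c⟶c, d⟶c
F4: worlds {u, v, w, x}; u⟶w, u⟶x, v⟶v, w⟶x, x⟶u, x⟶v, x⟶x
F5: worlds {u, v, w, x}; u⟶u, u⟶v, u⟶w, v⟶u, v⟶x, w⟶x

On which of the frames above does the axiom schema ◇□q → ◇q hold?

F1, F2, F3, F4

This is the axiom for a generalized confluence (Geach) condition; its first-order frame correspondent is ∀x ∀y (xRy → ∃w (yRw ∧ xRw)).
F1: holds.
F2: holds.
F3: holds.
F4: holds.
F5: fails — uRw but no t with wRt and uRt.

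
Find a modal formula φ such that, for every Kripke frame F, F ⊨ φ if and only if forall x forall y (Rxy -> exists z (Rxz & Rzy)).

□□s → □s

A defining formula is □□s → □s (the C4 axiom).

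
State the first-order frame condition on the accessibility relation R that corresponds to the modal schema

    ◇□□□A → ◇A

∀x ∀y (xRy → ∃w (yR³w ∧ xRw))

This is a Sahlqvist (Geach-type) schema ◇^1□^3A → □^0◇^1A.
Minimal-valuation argument: fix x; take any y with xR^1y and any z with xR^0z. Set V(A) to the set of worlds R-reachable from y in exactly 3 steps. Then □^3A holds at y, so the antecedent holds at x; validity forces ◇^1A at z, giving a w with zR^1w and yR^3w.
First-order correspondent: ∀x ∀y (xRy → ∃w (yR³w ∧ xRw)).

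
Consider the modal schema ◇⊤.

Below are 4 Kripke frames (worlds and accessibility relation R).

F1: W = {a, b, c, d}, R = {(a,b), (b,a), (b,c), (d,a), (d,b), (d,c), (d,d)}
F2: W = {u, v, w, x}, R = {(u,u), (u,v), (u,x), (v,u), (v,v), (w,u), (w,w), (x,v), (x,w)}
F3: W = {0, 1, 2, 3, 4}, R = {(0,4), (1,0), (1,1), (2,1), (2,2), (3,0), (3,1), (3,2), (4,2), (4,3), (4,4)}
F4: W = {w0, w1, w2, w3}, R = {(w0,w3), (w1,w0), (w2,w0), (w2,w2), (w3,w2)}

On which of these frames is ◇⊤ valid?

The schema corresponds to seriality: ∀x ∃y Rxy.
F1: fails — world c has no successor.
F2: ✓.
F3: ✓.
F4: ✓.
Valid on: F2, F3, F4.

F2, F3, F4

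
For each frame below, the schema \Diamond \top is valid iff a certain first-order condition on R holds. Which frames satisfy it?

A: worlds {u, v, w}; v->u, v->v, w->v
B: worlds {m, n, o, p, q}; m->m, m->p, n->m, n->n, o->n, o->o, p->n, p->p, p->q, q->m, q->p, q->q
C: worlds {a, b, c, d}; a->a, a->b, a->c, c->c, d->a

B

This is the axiom for seriality; its first-order frame correspondent is \forall x \exists y Rxy.
A: fails — world u has no successor.
B: holds.
C: fails — world b has no successor.
Valid on: B.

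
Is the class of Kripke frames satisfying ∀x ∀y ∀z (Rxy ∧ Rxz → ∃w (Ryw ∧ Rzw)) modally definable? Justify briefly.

Yes — defined by ◇□r → □◇r

The condition is convergence. A defining modal formula is ◇□r → □◇r.
Suppose ◇□r→□◇r is valid. Take Rxy, Rxz and set V(r)={w : Ryw}. Then □r at y so ◇□r at x, so □◇r at x, so ◇r at z, giving w with Rzw and Ryw.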